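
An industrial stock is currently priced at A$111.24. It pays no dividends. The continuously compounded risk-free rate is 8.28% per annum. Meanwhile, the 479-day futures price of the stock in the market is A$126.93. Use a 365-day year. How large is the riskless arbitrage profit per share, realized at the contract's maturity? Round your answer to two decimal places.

Fair futures: F* = S·e^(carry·T), with carry = r = 0.0828
F* = 111.24 · e^(0.0828 × 479/365) = 111.24 · e^0.108661 = 111.24 × 1.114784 = A$124.0086
Market A$126.93 > fair A$124.0086: forward overpriced → cash-and-carry (buy spot, short the forward).
At maturity, profit = |F_mkt − F*| = |126.93 − 124.0086| = A$2.92 per share

A$2.92 per share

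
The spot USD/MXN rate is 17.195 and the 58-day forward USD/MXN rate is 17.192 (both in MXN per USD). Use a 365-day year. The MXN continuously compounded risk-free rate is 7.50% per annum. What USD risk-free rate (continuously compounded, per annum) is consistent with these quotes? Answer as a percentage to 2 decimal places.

7.61%

F = S·e^((r_MXN − r_USD)T) ⇒ r_USD = r_MXN − ln(F/S)/T
ln(17.192/17.195) = -0.000174; /(58/365) = -0.001095
r_USD = 0.0750 + 0.001095 = 0.076095
r_USD = 7.61%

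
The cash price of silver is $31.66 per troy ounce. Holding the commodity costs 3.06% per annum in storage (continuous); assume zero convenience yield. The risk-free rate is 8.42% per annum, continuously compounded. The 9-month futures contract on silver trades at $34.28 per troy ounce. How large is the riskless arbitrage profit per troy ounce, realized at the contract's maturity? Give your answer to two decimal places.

Fair futures: F* = S·e^(carry·T), with carry = (r + u) = 0.0842 + 0.0306 = 0.1148
F* = 31.66 · e^(0.1148 × 9/12) = 31.66 · e^0.086100 = 31.66 × 1.089915 = $34.5067
Market $34.28 < fair $34.5067: forward underpriced → reverse cash-and-carry (short spot, go long the forward).
At maturity, profit = |F_mkt − F*| = |34.28 − 34.5067| = $0.23 per troy ounce

$0.23 per troy ounce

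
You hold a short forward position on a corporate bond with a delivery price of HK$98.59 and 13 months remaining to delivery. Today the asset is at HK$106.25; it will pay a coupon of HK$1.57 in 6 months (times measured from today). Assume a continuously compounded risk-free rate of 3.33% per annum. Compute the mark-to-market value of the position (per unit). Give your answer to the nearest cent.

PV(remaining coupons) I = 1.57·e^(−0.0333·6/12) = 1.5441
Current forward F = (S − I)·e^(rT) = (106.25 − 1.5441)·e^(0.0333·13/12) = 104.7059 × 1.036734 = 108.5522
Value (long) = (F − K)·e^(−rT) = (108.5522 − 98.59) × 0.964568 = 9.6092
Short position value = −(long value) = -HK$9.61

-HK$9.61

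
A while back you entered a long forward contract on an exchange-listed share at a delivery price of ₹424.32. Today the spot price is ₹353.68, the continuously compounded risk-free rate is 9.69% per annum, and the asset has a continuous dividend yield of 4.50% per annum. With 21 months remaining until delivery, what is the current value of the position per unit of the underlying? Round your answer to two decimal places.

Current fair forward for the remaining 21 months: F = S·e^((r − q)·T), (r − q) = 0.0969 − 0.0450 = 0.0519
F = 353.68 · e^(0.0519 × 21/12) = 353.68 × 1.095077 = 387.3068
Value of long forward = (F − K)·e^(−rT) = (387.3068 − 424.32) · e^(−0.0969·21/12)
= -37.0132 × 0.844023 = -31.24

-₹31.24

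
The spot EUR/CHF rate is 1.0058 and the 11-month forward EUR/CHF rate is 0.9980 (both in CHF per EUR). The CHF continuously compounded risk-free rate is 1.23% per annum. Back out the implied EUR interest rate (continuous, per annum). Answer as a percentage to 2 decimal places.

2.08%

F = S·e^((r_CHF − r_EUR)T) ⇒ r_EUR = r_CHF − ln(F/S)/T
ln(0.9980/1.0058) = -0.007785; /(11/12) = -0.008493
r_EUR = 0.0123 + 0.008493 = 0.020793
r_EUR = 2.08%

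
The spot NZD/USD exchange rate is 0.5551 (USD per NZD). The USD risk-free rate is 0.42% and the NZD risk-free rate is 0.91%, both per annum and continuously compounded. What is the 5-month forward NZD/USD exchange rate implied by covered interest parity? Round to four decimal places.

F = S·e^((r_USD − r_NZD)T) = 0.5551 · e^((0.0042 − 0.0091) × 5/12)
= 0.5551 · e^-0.002042 = 0.5551 × 0.997960
F = 0.5540 USD per NZD

0.5540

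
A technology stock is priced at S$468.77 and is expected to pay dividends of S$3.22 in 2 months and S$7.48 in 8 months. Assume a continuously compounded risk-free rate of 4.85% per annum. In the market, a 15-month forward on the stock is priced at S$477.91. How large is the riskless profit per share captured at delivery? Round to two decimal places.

S$9.07 per share

PV(dividends) I = 3.22·e^(−0.0485·2/12) + 7.48·e^(−0.0485·8/12) = 10.4361
Fair forward F* = (S − I)·e^(rT) = (468.77 − 10.4361)·e^0.060625 = 458.3339 × 1.062500 = 486.9798
Market S$477.91 < fair 486.9798: forward underpriced → reverse cash-and-carry (short the stock, invest proceeds at r, pay the dividends, go long the forward).
Profit at T = |F_mkt − F*| = |477.91 − 486.9798| = S$9.07 per share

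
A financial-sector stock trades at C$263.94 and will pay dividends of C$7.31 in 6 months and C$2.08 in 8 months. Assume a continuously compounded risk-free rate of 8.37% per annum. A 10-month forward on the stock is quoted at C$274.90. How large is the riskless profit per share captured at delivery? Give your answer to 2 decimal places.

C$1.52 per share

PV(dividends) I = 7.31·e^(−0.0837·6/12) + 2.08·e^(−0.0837·8/12) = 8.9775
Fair forward F* = (S − I)·e^(rT) = (263.94 − 8.9775)·e^0.069750 = 254.9625 × 1.072240 = 273.3810
Market C$274.90 > fair 273.3810: forward overpriced → cash-and-carry (borrow at r, buy the stock and collect the dividends, short the forward).
Profit at T = |F_mkt − F*| = |274.90 − 273.3810| = C$1.52 per share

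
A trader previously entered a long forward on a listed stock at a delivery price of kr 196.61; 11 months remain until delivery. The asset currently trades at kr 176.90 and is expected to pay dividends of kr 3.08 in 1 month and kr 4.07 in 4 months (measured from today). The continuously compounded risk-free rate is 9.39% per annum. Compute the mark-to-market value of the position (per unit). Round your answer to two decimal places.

-kr 10.50

PV(remaining dividends) I = 3.08·e^(−0.0939·1/12) + 4.07·e^(−0.0939·4/12) = 7.0006
Current forward F = (S − I)·e^(rT) = (176.90 − 7.0006)·e^(0.0939·11/12) = 169.8994 × 1.089888 = 185.1713
Value (long) = (F − K)·e^(−rT) = (185.1713 − 196.61) × 0.917525 = -10.4953
Value = -kr 10.50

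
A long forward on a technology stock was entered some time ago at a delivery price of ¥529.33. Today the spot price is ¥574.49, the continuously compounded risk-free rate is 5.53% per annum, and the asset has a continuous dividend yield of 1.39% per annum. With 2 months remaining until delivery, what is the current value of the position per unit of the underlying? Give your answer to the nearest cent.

Current fair forward for the remaining 2 months: F = S·e^((r − q)·T), (r − q) = 0.0553 − 0.0139 = 0.0414
F = 574.49 · e^(0.0414 × 2/12) = 574.49 × 1.006924 = 578.4678
Value of long forward = (F − K)·e^(−rT) = (578.4678 − 529.33) · e^(−0.0553·2/12)
= 49.1378 × 0.990826 = 48.69

¥48.69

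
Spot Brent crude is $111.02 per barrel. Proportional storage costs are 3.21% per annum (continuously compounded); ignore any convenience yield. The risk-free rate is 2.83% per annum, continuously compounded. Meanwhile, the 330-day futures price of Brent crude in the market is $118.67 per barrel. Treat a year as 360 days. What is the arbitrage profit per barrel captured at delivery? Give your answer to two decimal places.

$1.33 per barrel

Fair futures: F* = S·e^(carry·T), with carry = (r + u) = 0.0283 + 0.0321 = 0.0604
F* = 111.02 · e^(0.0604 × 330/360) = 111.02 · e^0.055367 = 111.02 × 1.056928 = $117.3401
Market $118.67 > fair $117.3401: forward overpriced → cash-and-carry (buy spot, short the forward).
At maturity, profit = |F_mkt − F*| = |118.67 − 117.3401| = $1.33 per barrel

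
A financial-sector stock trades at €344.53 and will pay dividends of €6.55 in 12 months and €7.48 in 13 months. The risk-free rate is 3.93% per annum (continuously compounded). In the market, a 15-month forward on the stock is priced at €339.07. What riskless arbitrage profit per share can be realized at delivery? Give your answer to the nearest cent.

€8.66 per share

PV(dividends) I = 6.55·e^(−0.0393·12/12) + 7.48·e^(−0.0393·13/12) = 13.4658
Fair forward F* = (S − I)·e^(rT) = (344.53 − 13.4658)·e^0.049125 = 331.0642 × 1.050352 = 347.7339
Market €339.07 < fair 347.7339: forward underpriced → reverse cash-and-carry (short the stock, invest proceeds at r, pay the dividends, go long the forward).
Profit at T = |F_mkt − F*| = |339.07 − 347.7339| = €8.66 per share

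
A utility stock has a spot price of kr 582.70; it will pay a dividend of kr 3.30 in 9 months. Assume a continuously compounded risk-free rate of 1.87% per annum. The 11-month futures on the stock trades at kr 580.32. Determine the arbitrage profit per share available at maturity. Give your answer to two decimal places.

PV(dividends) I = 3.30·e^(−0.0187·9/12) = 3.2540
Fair futures F* = (S − I)·e^(rT) = (582.70 − 3.2540)·e^0.017142 = 579.4460 × 1.017290 = 589.4646
Market kr 580.32 < fair 589.4646: forward underpriced → reverse cash-and-carry (short the stock, invest proceeds at r, pay the dividends, go long the forward).
Profit at T = |F_mkt − F*| = |580.32 − 589.4646| = kr 9.14 per share

kr 9.14 per share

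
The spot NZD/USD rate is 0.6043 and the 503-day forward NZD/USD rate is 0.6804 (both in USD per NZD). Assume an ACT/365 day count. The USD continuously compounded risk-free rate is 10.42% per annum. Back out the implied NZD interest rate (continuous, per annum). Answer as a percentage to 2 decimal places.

F = S·e^((r_USD − r_NZD)T) ⇒ r_NZD = r_USD − ln(F/S)/T
ln(0.6804/0.6043) = 0.118610; /(503/365) = 0.086069
r_NZD = 0.1042 − 0.086069 = 0.018131
r_NZD = 1.81%

1.81%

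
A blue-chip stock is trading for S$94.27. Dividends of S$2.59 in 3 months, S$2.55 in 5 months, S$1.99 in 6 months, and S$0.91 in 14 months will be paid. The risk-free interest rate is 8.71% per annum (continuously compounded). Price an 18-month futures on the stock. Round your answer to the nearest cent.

PV(dividends) I = 2.59·e^(−0.0871·3/12) + 2.55·e^(−0.0871·5/12) + 1.99·e^(−0.0871·6/12) + 0.91·e^(−0.0871·14/12)
I = 2.5342 + 2.4591 + 1.9052 + 0.8221 = 7.7206
F = (S − I)·e^(rT) = (94.27 − 7.7206) · e^(0.0871·18/12)
= 86.5494 · e^0.130650 = 86.5494 × 1.139569 = S$98.63

S$98.63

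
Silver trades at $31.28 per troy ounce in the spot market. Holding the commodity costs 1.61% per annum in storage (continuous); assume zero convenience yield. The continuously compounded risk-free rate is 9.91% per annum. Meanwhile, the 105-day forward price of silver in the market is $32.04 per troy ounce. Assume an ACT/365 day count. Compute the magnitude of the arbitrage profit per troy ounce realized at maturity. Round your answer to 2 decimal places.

$0.29 per troy ounce

Fair forward: F* = S·e^(carry·T), with carry = (r + u) = 0.0991 + 0.0161 = 0.1152
F* = 31.28 · e^(0.1152 × 105/365) = 31.28 · e^0.033140 = 31.28 × 1.033695 = $32.3340
Market $32.04 < fair $32.3340: forward underpriced → reverse cash-and-carry (short spot, go long the forward).
At maturity, profit = |F_mkt − F*| = |32.04 − 32.3340| = $0.29 per troy ounce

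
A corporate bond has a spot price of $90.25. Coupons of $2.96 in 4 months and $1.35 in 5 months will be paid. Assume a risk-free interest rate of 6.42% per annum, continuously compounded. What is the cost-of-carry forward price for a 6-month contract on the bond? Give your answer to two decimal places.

$88.84

PV(coupons) I = 2.96·e^(−0.0642·4/12) + 1.35·e^(−0.0642·5/12)
I = 2.8973 + 1.3144 = 4.2117
F = (S − I)·e^(rT) = (90.25 − 4.2117) · e^(0.0642·6/12)
= 86.0383 · e^0.032100 = 86.0383 × 1.032621 = $88.84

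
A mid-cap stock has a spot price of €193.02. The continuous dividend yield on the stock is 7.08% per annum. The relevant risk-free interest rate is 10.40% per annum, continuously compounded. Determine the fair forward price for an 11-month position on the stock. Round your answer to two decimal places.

F = S·e^((r − q)T) = 193.02 · e^((0.1040 − 0.0708) × 11/12)
= 193.02 · e^0.030433 = 193.02 × 1.030901
F = €198.98

€198.98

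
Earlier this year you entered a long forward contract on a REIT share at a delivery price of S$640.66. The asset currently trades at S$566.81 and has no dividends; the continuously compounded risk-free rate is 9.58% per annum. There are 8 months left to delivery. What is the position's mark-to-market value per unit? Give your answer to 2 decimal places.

Current fair forward for the remaining 8 months: F = S·e^(r·T), r = 0.0958
F = 566.81 · e^(0.0958 × 8/12) = 566.81 × 1.065950 = 604.1911
Value of long forward = (F − K)·e^(−rT) = (604.1911 − 640.66) · e^(−0.0958·8/12)
= -36.4689 × 0.938130 = -34.21

-S$34.21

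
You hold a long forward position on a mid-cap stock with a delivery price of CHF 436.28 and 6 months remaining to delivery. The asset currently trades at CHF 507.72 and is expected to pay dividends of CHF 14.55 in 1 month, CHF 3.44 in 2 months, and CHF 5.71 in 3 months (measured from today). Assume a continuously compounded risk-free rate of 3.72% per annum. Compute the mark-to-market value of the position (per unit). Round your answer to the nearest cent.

CHF 55.90

PV(remaining dividends) I = 14.55·e^(−0.0372·1/12) + 3.44·e^(−0.0372·2/12) + 5.71·e^(−0.0372·3/12) = 23.5808
Current forward F = (S − I)·e^(rT) = (507.72 − 23.5808)·e^(0.0372·6/12) = 484.1392 × 1.018774 = 493.2284
Value (long) = (F − K)·e^(−rT) = (493.2284 − 436.28) × 0.981572 = 55.8990
Value = CHF 55.90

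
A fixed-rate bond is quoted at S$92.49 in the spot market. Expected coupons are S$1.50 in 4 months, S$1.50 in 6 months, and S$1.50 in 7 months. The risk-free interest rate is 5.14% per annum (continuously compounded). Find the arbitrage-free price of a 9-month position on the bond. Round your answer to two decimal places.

PV(coupons) I = 1.50·e^(−0.0514·4/12) + 1.50·e^(−0.0514·6/12) + 1.50·e^(−0.0514·7/12)
I = 1.4745 + 1.4619 + 1.4557 = 4.3921
F = (S − I)·e^(rT) = (92.49 − 4.3921) · e^(0.0514·9/12)
= 88.0979 · e^0.038550 = 88.0979 × 1.039303 = S$91.56

S$91.56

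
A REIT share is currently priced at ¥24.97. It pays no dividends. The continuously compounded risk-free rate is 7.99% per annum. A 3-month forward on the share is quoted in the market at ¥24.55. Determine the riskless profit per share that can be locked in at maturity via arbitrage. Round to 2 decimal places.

Fair forward: F* = S·e^(carry·T), with carry = r = 0.0799
F* = 24.97 · e^(0.0799 × 3/12) = 24.97 · e^0.019975 = 24.97 × 1.020176 = ¥25.4738
Market ¥24.55 < fair ¥25.4738: forward underpriced → reverse cash-and-carry (short spot, go long the forward).
At maturity, profit = |F_mkt − F*| = |24.55 − 25.4738| = ¥0.92 per share

¥0.92 per share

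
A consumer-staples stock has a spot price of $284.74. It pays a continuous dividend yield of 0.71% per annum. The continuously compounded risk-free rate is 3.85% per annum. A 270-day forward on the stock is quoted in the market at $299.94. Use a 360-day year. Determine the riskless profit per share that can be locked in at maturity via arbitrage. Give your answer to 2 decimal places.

Fair forward: F* = S·e^(carry·T), with carry = (r − q) = 0.0385 − 0.0071 = 0.0314
F* = 284.74 · e^(0.0314 × 270/360) = 284.74 · e^0.023550 = 284.74 × 1.023829 = $291.5251
Market $299.94 > fair $291.5251: forward overpriced → cash-and-carry (buy spot, short the forward).
At maturity, profit = |F_mkt − F*| = |299.94 − 291.5251| = $8.41 per share

$8.41 per share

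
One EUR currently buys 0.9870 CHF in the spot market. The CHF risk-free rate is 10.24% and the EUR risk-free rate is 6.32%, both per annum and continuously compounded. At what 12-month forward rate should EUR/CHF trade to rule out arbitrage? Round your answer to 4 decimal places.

1.0265

F = S·e^((r_CHF − r_EUR)T) = 0.9870 · e^((0.1024 − 0.0632) × 12/12)
= 0.9870 · e^0.039200 = 0.9870 × 1.039978
F = 1.0265 CHF per EUR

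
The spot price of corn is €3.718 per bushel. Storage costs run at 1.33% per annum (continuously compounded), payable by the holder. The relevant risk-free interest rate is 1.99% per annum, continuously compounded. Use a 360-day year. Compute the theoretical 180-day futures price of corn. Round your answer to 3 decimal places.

€3.780 per bushel

Net carry = r + u − y = 0.0199 + 0.0133 − 0.0000 = 0.0332
F = S·e^((r+u−y)T) = 3.718 · e^(0.0332 × 180/360) = 3.718 · e^0.016600
= 3.718 × 1.016739 = €3.780 per bushel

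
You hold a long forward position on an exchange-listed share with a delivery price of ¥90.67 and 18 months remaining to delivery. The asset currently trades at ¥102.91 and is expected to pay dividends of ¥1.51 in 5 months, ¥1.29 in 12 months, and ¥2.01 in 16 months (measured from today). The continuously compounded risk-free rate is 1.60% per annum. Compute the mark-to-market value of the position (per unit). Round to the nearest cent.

¥9.65

PV(remaining dividends) I = 1.51·e^(−0.0160·5/12) + 1.29·e^(−0.0160·12/12) + 2.01·e^(−0.0160·16/12) = 4.7371
Current forward F = (S − I)·e^(rT) = (102.91 − 4.7371)·e^(0.0160·18/12) = 98.1729 × 1.024290 = 100.5575
Value (long) = (F − K)·e^(−rT) = (100.5575 − 90.67) × 0.976286 = 9.6530
Value = ¥9.65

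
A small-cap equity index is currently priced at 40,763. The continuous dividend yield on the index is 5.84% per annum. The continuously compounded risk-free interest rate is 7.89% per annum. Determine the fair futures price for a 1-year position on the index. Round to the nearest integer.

41,607

F = S·e^((r − q)T) = 40763 · e^((0.0789 − 0.0584) × 1)
= 40763 · e^0.020500 = 40763 × 1.020712
F = 41,607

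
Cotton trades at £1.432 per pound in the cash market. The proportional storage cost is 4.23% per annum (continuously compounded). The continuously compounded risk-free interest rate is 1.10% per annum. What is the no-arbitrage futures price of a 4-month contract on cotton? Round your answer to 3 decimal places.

£1.458 per pound

Net carry = r + u − y = 0.0110 + 0.0423 − 0.0000 = 0.0533
F = S·e^((r+u−y)T) = 1.432 · e^(0.0533 × 4/12) = 1.432 · e^0.017767
= 1.432 × 1.017926 = £1.458 per pound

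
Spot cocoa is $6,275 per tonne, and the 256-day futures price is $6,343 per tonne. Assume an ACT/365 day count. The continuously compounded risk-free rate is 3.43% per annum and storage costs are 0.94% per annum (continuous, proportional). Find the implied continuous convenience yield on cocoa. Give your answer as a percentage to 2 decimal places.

2.83%

F = S·e^((r+u−y)T) ⇒ (r+u−y) = ln(F/S)/T
ln(6343/6275) = 0.010778; /T ⇒ 0.015367
y = r + u − ln(F/S)/T = 0.0343 + 0.0094 − 0.015367 = 0.028333
y = 2.83%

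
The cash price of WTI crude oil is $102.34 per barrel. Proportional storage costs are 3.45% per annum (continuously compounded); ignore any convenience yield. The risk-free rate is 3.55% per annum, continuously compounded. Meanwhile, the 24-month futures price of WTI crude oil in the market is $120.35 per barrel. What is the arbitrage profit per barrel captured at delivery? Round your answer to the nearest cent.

$2.63 per barrel

Fair futures: F* = S·e^(carry·T), with carry = (r + u) = 0.0355 + 0.0345 = 0.0700
F* = 102.34 · e^(0.0700 × 24/12) = 102.34 · e^0.140000 = 102.34 × 1.150274 = $117.7190
Market $120.35 > fair $117.7190: forward overpriced → cash-and-carry (buy spot, short the forward).
At maturity, profit = |F_mkt − F*| = |120.35 − 117.7190| = $2.63 per barrel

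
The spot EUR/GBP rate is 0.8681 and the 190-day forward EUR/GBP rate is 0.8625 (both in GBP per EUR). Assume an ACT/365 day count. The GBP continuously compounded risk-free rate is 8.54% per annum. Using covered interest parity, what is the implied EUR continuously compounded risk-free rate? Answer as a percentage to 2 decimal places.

F = S·e^((r_GBP − r_EUR)T) ⇒ r_EUR = r_GBP − ln(F/S)/T
ln(0.8625/0.8681) = -0.006472; /(190/365) = -0.012433
r_EUR = 0.0854 + 0.012433 = 0.097833
r_EUR = 9.78%

9.78%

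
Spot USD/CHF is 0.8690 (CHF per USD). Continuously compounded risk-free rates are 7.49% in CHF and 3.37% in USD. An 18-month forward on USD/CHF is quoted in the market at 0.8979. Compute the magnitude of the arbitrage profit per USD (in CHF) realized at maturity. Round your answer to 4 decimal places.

Fair forward: F* = S·e^(carry·T), with carry = (r_CHF − r_USD) = 0.0749 − 0.0337 = 0.0412
F* = 0.8690 · e^(0.0412 × 18/12) = 0.8690 · e^0.061800 = 0.8690 × 1.063750 = 0.9244
Market 0.8979 < fair 0.9244: forward underpriced → reverse cash-and-carry (short spot, go long the forward).
At maturity, profit = |F_mkt − F*| = |0.8979 − 0.9244| = 0.0265 per USD (in CHF)

0.0265 per USD (in CHF)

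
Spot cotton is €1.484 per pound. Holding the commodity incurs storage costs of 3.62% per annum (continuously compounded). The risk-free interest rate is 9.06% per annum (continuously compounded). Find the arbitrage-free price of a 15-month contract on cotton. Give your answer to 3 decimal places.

Net carry = r + u − y = 0.0906 + 0.0362 − 0.0000 = 0.1268
F = S·e^((r+u−y)T) = 1.484 · e^(0.1268 × 15/12) = 1.484 · e^0.158500
= 1.484 × 1.171752 = €1.739 per pound

€1.739 per pound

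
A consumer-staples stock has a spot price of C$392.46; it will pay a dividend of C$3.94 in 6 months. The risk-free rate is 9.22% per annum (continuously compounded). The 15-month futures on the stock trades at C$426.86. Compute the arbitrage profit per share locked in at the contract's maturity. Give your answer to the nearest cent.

C$9.32 per share

PV(dividends) I = 3.94·e^(−0.0922·6/12) = 3.7625
Fair futures F* = (S − I)·e^(rT) = (392.46 − 3.7625)·e^0.115250 = 388.6975 × 1.122154 = 436.1785
Market C$426.86 < fair 436.1785: forward underpriced → reverse cash-and-carry (short the stock, invest proceeds at r, pay the dividends, go long the forward).
Profit at T = |F_mkt − F*| = |426.86 − 436.1785| = C$9.32 per share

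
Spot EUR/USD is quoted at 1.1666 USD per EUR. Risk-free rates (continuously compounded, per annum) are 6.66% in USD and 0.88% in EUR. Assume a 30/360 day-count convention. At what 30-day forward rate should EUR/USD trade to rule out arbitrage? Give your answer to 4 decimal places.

1.1722

F = S·e^((r_USD − r_EUR)T) = 1.1666 · e^((0.0666 − 0.0088) × 30/360)
= 1.1666 · e^0.004817 = 1.1666 × 1.004829
F = 1.1722 USD per EUR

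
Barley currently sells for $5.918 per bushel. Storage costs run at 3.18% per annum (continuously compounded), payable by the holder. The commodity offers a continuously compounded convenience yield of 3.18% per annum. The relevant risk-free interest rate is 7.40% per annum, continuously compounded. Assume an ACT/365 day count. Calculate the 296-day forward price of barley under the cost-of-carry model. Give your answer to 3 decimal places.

Net carry = r + u − y = 0.0740 + 0.0318 − 0.0318 = 0.0740
F = S·e^((r+u−y)T) = 5.918 · e^(0.0740 × 296/365) = 5.918 · e^0.060011
= 5.918 × 1.061848 = $6.284 per bushel

$6.284 per bushel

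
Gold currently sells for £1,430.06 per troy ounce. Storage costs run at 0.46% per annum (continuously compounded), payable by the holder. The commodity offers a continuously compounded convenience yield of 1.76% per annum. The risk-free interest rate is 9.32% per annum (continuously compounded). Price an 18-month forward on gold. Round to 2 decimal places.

£1,612.87 per troy ounce

Net carry = r + u − y = 0.0932 + 0.0046 − 0.0176 = 0.0802
F = S·e^((r+u−y)T) = 1430.06 · e^(0.0802 × 18/12) = 1430.06 · e^0.12030000
= 1430.06 × 1.12783515 = £1,612.87 per troy ounce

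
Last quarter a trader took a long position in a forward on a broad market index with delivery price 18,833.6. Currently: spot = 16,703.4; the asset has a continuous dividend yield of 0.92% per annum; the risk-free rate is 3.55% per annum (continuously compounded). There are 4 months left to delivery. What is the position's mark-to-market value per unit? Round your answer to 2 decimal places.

-1959.79

Current fair forward for the remaining 4 months: F = S·e^((r − q)·T), (r − q) = 0.0355 − 0.0092 = 0.0263
F = 16703.4 · e^(0.0263 × 4/12) = 16703.4 × 1.00880521 = 16850.4769
Value of long forward = (F − K)·e^(−rT) = (16850.4769 − 18833.6) · e^(−0.0355·4/12)
= -1983.1231 × 0.98823641 = -1959.79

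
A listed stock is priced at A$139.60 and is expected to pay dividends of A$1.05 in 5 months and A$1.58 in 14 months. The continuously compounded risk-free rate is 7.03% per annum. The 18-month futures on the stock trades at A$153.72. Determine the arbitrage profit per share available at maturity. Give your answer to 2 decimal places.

A$1.35 per share

PV(dividends) I = 1.05·e^(−0.0703·5/12) + 1.58·e^(−0.0703·14/12) = 2.4753
Fair futures F* = (S − I)·e^(rT) = (139.60 − 2.4753)·e^0.105450 = 137.1247 × 1.111211 = 152.3745
Market A$153.72 > fair 152.3745: forward overpriced → cash-and-carry (borrow at r, buy the stock and collect the dividends, short the forward).
Profit at T = |F_mkt − F*| = |153.72 − 152.3745| = A$1.35 per share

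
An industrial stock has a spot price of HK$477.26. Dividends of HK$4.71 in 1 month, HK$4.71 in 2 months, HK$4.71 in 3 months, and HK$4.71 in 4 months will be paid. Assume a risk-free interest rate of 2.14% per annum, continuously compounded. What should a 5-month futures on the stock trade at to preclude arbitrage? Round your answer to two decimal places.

PV(dividends) I = 4.71·e^(−0.0214·1/12) + 4.71·e^(−0.0214·2/12) + 4.71·e^(−0.0214·3/12) + 4.71·e^(−0.0214·4/12)
I = 4.7016 + 4.6932 + 4.6849 + 4.6765 = 18.7562
F = (S − I)·e^(rT) = (477.26 − 18.7562) · e^(0.0214·5/12)
= 458.5038 · e^0.008917 = 458.5038 × 1.008957 = HK$462.61

HK$462.61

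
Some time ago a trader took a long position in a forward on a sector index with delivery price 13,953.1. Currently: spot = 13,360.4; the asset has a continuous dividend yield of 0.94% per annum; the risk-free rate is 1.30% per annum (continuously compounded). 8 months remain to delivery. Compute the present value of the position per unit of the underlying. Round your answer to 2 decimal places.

-555.76

Current fair forward for the remaining 8 months: F = S·e^((r − q)·T), (r − q) = 0.0130 − 0.0094 = 0.0036
F = 13360.4 · e^(0.0036 × 8/12) = 13360.4 × 1.00240288 = 13392.5034
Value of long forward = (F − K)·e^(−rT) = (13392.5034 − 13953.1) · e^(−0.0130·8/12)
= -560.5966 × 0.99137078 = -555.76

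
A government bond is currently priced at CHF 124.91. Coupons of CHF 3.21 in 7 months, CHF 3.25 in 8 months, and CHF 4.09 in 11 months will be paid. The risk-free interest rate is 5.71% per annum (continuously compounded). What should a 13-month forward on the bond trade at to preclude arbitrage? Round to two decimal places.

PV(coupons) I = 3.21·e^(−0.0571·7/12) + 3.25·e^(−0.0571·8/12) + 4.09·e^(−0.0571·11/12)
I = 3.1048 + 3.1286 + 3.8814 = 10.1148
F = (S − I)·e^(rT) = (124.91 − 10.1148) · e^(0.0571·13/12)
= 114.7952 · e^0.061858 = 114.7952 × 1.063811 = CHF 122.12

CHF 122.12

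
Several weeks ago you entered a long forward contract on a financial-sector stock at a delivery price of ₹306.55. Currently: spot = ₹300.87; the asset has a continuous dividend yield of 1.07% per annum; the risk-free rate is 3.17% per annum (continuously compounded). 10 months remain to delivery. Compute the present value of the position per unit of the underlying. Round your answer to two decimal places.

Current fair forward for the remaining 10 months: F = S·e^((r − q)·T), (r − q) = 0.0317 − 0.0107 = 0.0210
F = 300.87 · e^(0.0210 × 10/12) = 300.87 × 1.017654 = 306.1816
Value of long forward = (F − K)·e^(−rT) = (306.1816 − 306.55) · e^(−0.0317·10/12)
= -0.3684 × 0.973929 = -0.36

-₹0.36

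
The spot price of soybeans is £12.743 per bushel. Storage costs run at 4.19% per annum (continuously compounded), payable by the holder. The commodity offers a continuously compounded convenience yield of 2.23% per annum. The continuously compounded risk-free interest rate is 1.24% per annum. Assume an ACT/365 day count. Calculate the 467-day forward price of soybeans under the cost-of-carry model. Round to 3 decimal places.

£13.276 per bushel

Net carry = r + u − y = 0.0124 + 0.0419 − 0.0223 = 0.0320
F = S·e^((r+u−y)T) = 12.743 · e^(0.0320 × 467/365) = 12.743 · e^0.040942
= 12.743 × 1.041792 = £13.276 per bushel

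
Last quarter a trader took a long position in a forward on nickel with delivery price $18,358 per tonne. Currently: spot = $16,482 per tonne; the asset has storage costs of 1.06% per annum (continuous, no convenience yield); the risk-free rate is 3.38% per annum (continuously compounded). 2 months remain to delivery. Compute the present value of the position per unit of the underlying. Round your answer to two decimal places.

-$1743.73 per tonne

Current fair forward for the remaining 2 months: F = S·e^((r + u)·T), (r + u) = 0.0338 + 0.0106 = 0.0444
F = 16482 · e^(0.0444 × 2/12) = 16482 × 1.00742745 = 16604.4192
Value of long forward = (F − K)·e^(−rT) = (16604.4192 − 18358) · e^(−0.0338·2/12)
= -1753.5808 × 0.99438250 = -1743.73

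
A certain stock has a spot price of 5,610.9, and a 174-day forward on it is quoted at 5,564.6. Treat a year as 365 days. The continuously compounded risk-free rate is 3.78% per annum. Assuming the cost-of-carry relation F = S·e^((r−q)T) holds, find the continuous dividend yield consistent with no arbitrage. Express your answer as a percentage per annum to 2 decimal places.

From F = S·e^((r−q)T): (r − q) = ln(F/S)/T
ln(5564.6/5610.9) = ln(0.991748) = -0.008286
(r − q) = -0.008286 / (174/365) = -0.017382
q = r − ln(F/S)/T = 0.0378 + 0.017382 = 0.055182
q = 5.52%

5.52%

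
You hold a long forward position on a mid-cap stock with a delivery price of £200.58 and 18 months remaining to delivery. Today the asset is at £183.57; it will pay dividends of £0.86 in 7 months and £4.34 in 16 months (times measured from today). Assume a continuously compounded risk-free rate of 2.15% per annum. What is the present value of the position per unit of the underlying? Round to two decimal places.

PV(remaining dividends) I = 0.86·e^(−0.0215·7/12) + 4.34·e^(−0.0215·16/12) = 5.0666
Current forward F = (S − I)·e^(rT) = (183.57 − 5.0666)·e^(0.0215·18/12) = 178.5034 × 1.032776 = 184.3540
Value (long) = (F − K)·e^(−rT) = (184.3540 − 200.58) × 0.968264 = -15.7111
Value = -£15.71

-£15.71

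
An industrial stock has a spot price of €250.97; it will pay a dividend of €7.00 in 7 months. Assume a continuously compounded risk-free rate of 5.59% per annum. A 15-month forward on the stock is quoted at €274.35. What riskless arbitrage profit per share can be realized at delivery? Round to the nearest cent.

€12.48 per share

PV(dividends) I = 7.00·e^(−0.0559·7/12) = 6.7754
Fair forward F* = (S − I)·e^(rT) = (250.97 − 6.7754)·e^0.069875 = 244.1946 × 1.072374 = 261.8679
Market €274.35 > fair 261.8679: forward overpriced → cash-and-carry (borrow at r, buy the stock and collect the dividends, short the forward).
Profit at T = |F_mkt − F*| = |274.35 − 261.8679| = €12.48 per share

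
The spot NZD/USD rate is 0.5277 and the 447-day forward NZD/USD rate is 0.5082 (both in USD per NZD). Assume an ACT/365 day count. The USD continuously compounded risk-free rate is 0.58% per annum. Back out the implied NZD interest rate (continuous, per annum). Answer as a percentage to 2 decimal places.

F = S·e^((r_USD − r_NZD)T) ⇒ r_NZD = r_USD − ln(F/S)/T
ln(0.5082/0.5277) = -0.037653; /(447/365) = -0.030746
r_NZD = 0.0058 + 0.030746 = 0.036546
r_NZD = 3.65%

3.65%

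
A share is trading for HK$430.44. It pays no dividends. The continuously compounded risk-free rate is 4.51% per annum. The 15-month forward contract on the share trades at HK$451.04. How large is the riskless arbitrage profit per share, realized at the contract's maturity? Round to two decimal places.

Fair forward: F* = S·e^(carry·T), with carry = r = 0.0451
F* = 430.44 · e^(0.0451 × 15/12) = 430.44 · e^0.056375 = 430.44 × 1.057994 = HK$455.4029
Market HK$451.04 < fair HK$455.4029: forward underpriced → reverse cash-and-carry (short spot, go long the forward).
At maturity, profit = |F_mkt − F*| = |451.04 − 455.4029| = HK$4.36 per share

HK$4.36 per share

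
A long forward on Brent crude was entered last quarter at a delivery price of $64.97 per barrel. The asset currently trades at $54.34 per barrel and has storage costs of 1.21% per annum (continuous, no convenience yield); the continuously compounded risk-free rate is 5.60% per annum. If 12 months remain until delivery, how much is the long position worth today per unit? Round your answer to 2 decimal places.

-$6.43 per barrel

Current fair forward for the remaining 12 months: F = S·e^((r + u)·T), (r + u) = 0.0560 + 0.0121 = 0.0681
F = 54.34 · e^(0.0681 × 12/12) = 54.34 × 1.070472 = 58.1694
Value of long forward = (F − K)·e^(−rT) = (58.1694 − 64.97) · e^(−0.0560·12/12)
= -6.8006 × 0.945539 = -6.43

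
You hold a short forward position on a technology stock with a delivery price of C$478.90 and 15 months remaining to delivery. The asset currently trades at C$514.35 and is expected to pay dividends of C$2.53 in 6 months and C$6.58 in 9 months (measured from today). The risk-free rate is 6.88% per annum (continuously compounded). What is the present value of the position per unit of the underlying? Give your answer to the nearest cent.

PV(remaining dividends) I = 2.53·e^(−0.0688·6/12) + 6.58·e^(−0.0688·9/12) = 8.6935
Current forward F = (S − I)·e^(rT) = (514.35 − 8.6935)·e^(0.0688·15/12) = 505.6565 × 1.089806 = 551.0675
Value (long) = (F − K)·e^(−rT) = (551.0675 − 478.90) × 0.917594 = 66.2205
Short position value = −(long value) = -C$66.22

-C$66.22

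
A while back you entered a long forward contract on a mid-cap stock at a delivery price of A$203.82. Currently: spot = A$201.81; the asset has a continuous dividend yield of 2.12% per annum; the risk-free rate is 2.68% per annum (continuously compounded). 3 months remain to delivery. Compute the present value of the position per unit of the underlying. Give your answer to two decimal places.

-A$1.72

Current fair forward for the remaining 3 months: F = S·e^((r − q)·T), (r − q) = 0.0268 − 0.0212 = 0.0056
F = 201.81 · e^(0.0056 × 3/12) = 201.81 × 1.001401 = 202.0927
Value of long forward = (F − K)·e^(−rT) = (202.0927 − 203.82) · e^(−0.0268·3/12)
= -1.7273 × 0.993322 = -1.72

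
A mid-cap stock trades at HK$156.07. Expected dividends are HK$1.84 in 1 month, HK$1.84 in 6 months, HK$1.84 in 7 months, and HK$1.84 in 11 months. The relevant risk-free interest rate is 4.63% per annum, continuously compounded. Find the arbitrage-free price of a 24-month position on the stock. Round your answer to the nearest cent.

HK$163.33

PV(dividends) I = 1.84·e^(−0.0463·1/12) + 1.84·e^(−0.0463·6/12) + 1.84·e^(−0.0463·7/12) + 1.84·e^(−0.0463·11/12)
I = 1.8329 + 1.7979 + 1.7910 + 1.7635 = 7.1853
F = (S − I)·e^(rT) = (156.07 − 7.1853) · e^(0.0463·24/12)
= 148.8847 · e^0.092600 = 148.8847 × 1.097023 = HK$163.33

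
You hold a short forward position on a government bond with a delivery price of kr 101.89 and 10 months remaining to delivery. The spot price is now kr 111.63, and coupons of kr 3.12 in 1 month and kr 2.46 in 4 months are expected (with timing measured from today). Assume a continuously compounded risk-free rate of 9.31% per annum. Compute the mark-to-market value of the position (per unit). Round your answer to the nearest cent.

PV(remaining coupons) I = 3.12·e^(−0.0931·1/12) + 2.46·e^(−0.0931·4/12) = 5.4807
Current forward F = (S − I)·e^(rT) = (111.63 − 5.4807)·e^(0.0931·10/12) = 106.1493 × 1.080672 = 114.7126
Value (long) = (F − K)·e^(−rT) = (114.7126 − 101.89) × 0.925350 = 11.8654
Short position value = −(long value) = -kr 11.87

-kr 11.87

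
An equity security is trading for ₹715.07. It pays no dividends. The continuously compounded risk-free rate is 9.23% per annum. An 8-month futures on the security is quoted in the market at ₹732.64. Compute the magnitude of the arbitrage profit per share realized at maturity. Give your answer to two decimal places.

₹27.81 per share

Fair futures: F* = S·e^(carry·T), with carry = r = 0.0923
F* = 715.07 · e^(0.0923 × 8/12) = 715.07 · e^0.061533 = 715.07 × 1.063466 = ₹760.4526
Market ₹732.64 < fair ₹760.4526: forward underpriced → reverse cash-and-carry (short spot, go long the forward).
At maturity, profit = |F_mkt − F*| = |732.64 − 760.4526| = ₹27.81 per share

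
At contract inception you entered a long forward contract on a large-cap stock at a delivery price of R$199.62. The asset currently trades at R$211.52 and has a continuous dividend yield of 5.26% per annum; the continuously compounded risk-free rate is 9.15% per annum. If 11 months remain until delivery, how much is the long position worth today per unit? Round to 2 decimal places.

R$18.00

Current fair forward for the remaining 11 months: F = S·e^((r − q)·T), (r − q) = 0.0915 − 0.0526 = 0.0389
F = 211.52 · e^(0.0389 × 11/12) = 211.52 × 1.036302 = 219.1986
Value of long forward = (F − K)·e^(−rT) = (219.1986 − 199.62) · e^(−0.0915·11/12)
= 19.5786 × 0.919546 = 18.00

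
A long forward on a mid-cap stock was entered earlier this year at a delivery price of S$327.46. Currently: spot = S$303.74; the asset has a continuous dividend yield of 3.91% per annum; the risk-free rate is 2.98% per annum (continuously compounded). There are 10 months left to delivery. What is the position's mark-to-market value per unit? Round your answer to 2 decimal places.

-S$25.43

Current fair forward for the remaining 10 months: F = S·e^((r − q)·T), (r − q) = 0.0298 − 0.0391 = -0.0093
F = 303.74 · e^(-0.0093 × 10/12) = 303.74 × 0.992280 = 301.3951
Value of long forward = (F − K)·e^(−rT) = (301.3951 − 327.46) · e^(−0.0298·10/12)
= -26.0649 × 0.975472 = -25.43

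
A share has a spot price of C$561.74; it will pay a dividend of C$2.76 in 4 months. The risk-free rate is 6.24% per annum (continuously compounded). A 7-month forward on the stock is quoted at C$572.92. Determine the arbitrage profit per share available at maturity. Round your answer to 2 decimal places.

PV(dividends) I = 2.76·e^(−0.0624·4/12) = 2.7032
Fair forward F* = (S − I)·e^(rT) = (561.74 − 2.7032)·e^0.036400 = 559.0368 × 1.037071 = 579.7609
Market C$572.92 < fair 579.7609: forward underpriced → reverse cash-and-carry (short the stock, invest proceeds at r, pay the dividends, go long the forward).
Profit at T = |F_mkt − F*| = |572.92 − 579.7609| = C$6.84 per share

C$6.84 per share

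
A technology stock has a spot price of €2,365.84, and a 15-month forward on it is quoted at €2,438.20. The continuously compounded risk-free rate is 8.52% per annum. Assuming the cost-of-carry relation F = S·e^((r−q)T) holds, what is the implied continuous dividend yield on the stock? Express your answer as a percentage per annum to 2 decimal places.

From F = S·e^((r−q)T): (r − q) = ln(F/S)/T
ln(2438.20/2365.84) = ln(1.030585) = 0.030127
(r − q) = 0.030127 / (15/12) = 0.024102
q = r − ln(F/S)/T = 0.0852 − 0.024102 = 0.061098
q = 6.11%

6.11%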